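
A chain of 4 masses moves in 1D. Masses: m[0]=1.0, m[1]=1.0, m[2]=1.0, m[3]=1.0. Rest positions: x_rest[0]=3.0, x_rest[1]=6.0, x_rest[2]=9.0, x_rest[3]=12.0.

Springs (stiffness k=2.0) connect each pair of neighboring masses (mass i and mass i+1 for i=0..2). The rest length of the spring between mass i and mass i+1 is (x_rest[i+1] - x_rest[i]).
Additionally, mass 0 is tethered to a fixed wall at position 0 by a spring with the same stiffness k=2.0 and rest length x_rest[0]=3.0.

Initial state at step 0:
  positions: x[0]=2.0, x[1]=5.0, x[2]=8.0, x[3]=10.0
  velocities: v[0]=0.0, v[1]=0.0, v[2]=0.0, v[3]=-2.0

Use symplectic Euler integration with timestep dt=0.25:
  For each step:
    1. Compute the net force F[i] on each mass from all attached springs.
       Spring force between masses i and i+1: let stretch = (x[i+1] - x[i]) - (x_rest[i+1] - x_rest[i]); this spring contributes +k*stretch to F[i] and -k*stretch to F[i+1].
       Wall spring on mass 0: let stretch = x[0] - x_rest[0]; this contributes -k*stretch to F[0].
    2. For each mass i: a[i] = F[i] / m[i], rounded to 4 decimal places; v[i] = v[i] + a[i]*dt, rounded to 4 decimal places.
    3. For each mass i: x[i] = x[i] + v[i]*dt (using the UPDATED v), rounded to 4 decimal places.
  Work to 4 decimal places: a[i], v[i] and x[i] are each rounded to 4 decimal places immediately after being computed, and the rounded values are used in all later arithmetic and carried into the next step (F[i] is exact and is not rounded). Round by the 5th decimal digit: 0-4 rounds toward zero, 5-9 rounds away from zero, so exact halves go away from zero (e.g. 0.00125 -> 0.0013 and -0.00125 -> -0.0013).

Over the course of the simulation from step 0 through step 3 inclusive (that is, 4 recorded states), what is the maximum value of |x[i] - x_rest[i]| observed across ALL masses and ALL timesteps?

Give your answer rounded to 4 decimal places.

Step 0: x=[2.0000 5.0000 8.0000 10.0000] v=[0.0000 0.0000 0.0000 -2.0000]
Step 1: x=[2.1250 5.0000 7.8750 9.6250] v=[0.5000 0.0000 -0.5000 -1.5000]
Step 2: x=[2.3438 5.0000 7.6094 9.4063] v=[0.8750 0.0000 -1.0625 -0.8750]
Step 3: x=[2.6016 4.9942 7.2422 9.3379] v=[1.0312 -0.0234 -1.4688 -0.2735]
Max displacement = 2.6621

Answer: 2.6621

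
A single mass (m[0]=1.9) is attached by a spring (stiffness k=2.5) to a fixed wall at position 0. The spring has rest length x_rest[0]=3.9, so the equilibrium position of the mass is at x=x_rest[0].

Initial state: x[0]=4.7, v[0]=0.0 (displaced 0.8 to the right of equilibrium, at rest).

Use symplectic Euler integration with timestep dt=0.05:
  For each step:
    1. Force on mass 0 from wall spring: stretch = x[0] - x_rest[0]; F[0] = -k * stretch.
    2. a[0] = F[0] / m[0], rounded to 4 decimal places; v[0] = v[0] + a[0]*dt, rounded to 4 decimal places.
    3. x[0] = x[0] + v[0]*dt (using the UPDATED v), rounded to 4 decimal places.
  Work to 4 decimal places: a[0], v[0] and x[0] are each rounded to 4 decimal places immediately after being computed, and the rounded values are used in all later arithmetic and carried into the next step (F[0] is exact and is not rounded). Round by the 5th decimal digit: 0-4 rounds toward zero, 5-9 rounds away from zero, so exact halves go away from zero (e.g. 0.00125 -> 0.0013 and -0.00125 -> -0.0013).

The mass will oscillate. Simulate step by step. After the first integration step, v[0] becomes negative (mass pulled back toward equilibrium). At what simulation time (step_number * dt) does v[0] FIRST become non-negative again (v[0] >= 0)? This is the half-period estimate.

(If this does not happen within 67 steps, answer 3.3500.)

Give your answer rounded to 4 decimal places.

Step 0: x=[4.7000] v=[0.0000]
Step 1: x=[4.6974] v=[-0.0526]
Step 2: x=[4.6921] v=[-0.1051]
Step 3: x=[4.6842] v=[-0.1572]
Step 4: x=[4.6738] v=[-0.2088]
Step 5: x=[4.6608] v=[-0.2597]
Step 6: x=[4.6453] v=[-0.3098]
Step 7: x=[4.6274] v=[-0.3588]
Step 8: x=[4.6071] v=[-0.4067]
Step 9: x=[4.5844] v=[-0.4532]
Step 10: x=[4.5595] v=[-0.4982]
Step 11: x=[4.5324] v=[-0.5416]
Step 12: x=[4.5032] v=[-0.5832]
Step 13: x=[4.4721] v=[-0.6229]
Step 14: x=[4.4391] v=[-0.6605]
Step 15: x=[4.4043] v=[-0.6960]
Step 16: x=[4.3678] v=[-0.7292]
Step 17: x=[4.3298] v=[-0.7600]
Step 18: x=[4.2904] v=[-0.7883]
Step 19: x=[4.2497] v=[-0.8140]
Step 20: x=[4.2079] v=[-0.8370]
Step 21: x=[4.1650] v=[-0.8573]
Step 22: x=[4.1213] v=[-0.8747]
Step 23: x=[4.0768] v=[-0.8893]
Step 24: x=[4.0318] v=[-0.9009]
Step 25: x=[3.9863] v=[-0.9096]
Step 26: x=[3.9405] v=[-0.9153]
Step 27: x=[3.8946] v=[-0.9180]
Step 28: x=[3.8487] v=[-0.9176]
Step 29: x=[3.8030] v=[-0.9142]
Step 30: x=[3.7576] v=[-0.9078]
Step 31: x=[3.7127] v=[-0.8984]
Step 32: x=[3.6684] v=[-0.8861]
Step 33: x=[3.6249] v=[-0.8709]
Step 34: x=[3.5823] v=[-0.8528]
Step 35: x=[3.5407] v=[-0.8319]
Step 36: x=[3.5003] v=[-0.8083]
Step 37: x=[3.4612] v=[-0.7820]
Step 38: x=[3.4235] v=[-0.7531]
Step 39: x=[3.3874] v=[-0.7218]
Step 40: x=[3.3530] v=[-0.6881]
Step 41: x=[3.3204] v=[-0.6521]
Step 42: x=[3.2897] v=[-0.6140]
Step 43: x=[3.2610] v=[-0.5739]
Step 44: x=[3.2344] v=[-0.5319]
Step 45: x=[3.2100] v=[-0.4881]
Step 46: x=[3.1879] v=[-0.4427]
Step 47: x=[3.1681] v=[-0.3959]
Step 48: x=[3.1507] v=[-0.3478]
Step 49: x=[3.1358] v=[-0.2985]
Step 50: x=[3.1234] v=[-0.2482]
Step 51: x=[3.1135] v=[-0.1971]
Step 52: x=[3.1062] v=[-0.1454]
Step 53: x=[3.1015] v=[-0.0932]
Step 54: x=[3.0995] v=[-0.0407]
Step 55: x=[3.1001] v=[0.0120]
First v>=0 after going negative at step 55, time=2.7500

Answer: 2.7500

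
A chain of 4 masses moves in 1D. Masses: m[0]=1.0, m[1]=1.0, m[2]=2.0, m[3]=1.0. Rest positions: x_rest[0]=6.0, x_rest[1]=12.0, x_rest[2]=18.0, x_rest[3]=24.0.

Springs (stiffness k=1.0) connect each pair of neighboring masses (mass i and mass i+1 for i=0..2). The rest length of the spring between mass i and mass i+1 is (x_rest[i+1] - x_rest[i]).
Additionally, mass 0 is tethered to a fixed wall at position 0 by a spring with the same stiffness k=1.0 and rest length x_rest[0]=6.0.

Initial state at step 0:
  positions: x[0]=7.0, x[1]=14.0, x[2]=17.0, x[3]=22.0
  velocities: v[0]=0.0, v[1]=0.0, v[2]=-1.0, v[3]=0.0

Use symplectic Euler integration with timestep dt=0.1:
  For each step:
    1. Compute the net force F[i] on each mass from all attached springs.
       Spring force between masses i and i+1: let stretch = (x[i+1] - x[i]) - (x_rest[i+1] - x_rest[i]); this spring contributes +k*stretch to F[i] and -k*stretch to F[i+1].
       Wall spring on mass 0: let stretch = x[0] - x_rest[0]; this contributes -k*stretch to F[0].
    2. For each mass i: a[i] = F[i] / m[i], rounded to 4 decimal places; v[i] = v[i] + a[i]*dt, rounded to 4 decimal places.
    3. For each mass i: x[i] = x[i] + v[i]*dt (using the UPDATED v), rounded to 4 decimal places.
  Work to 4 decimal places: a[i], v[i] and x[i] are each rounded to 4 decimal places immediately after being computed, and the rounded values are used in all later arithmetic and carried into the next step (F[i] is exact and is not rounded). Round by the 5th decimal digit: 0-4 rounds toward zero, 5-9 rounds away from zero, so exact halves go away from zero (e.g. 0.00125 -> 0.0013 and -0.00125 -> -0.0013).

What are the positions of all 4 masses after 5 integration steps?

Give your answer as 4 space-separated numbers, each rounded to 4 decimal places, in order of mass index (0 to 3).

Step 0: x=[7.0000 14.0000 17.0000 22.0000] v=[0.0000 0.0000 -1.0000 0.0000]
Step 1: x=[7.0000 13.9600 16.9100 22.0100] v=[0.0000 -0.4000 -0.9000 0.1000]
Step 2: x=[6.9996 13.8799 16.8308 22.0290] v=[-0.0040 -0.8010 -0.7925 0.1900]
Step 3: x=[6.9980 13.7605 16.7628 22.0560] v=[-0.0159 -1.1939 -0.6801 0.2702]
Step 4: x=[6.9941 13.6035 16.7062 22.0901] v=[-0.0395 -1.5699 -0.5656 0.3409]
Step 5: x=[6.9863 13.4114 16.6611 22.1304] v=[-0.0780 -1.9206 -0.4515 0.4025]

Answer: 6.9863 13.4114 16.6611 22.1304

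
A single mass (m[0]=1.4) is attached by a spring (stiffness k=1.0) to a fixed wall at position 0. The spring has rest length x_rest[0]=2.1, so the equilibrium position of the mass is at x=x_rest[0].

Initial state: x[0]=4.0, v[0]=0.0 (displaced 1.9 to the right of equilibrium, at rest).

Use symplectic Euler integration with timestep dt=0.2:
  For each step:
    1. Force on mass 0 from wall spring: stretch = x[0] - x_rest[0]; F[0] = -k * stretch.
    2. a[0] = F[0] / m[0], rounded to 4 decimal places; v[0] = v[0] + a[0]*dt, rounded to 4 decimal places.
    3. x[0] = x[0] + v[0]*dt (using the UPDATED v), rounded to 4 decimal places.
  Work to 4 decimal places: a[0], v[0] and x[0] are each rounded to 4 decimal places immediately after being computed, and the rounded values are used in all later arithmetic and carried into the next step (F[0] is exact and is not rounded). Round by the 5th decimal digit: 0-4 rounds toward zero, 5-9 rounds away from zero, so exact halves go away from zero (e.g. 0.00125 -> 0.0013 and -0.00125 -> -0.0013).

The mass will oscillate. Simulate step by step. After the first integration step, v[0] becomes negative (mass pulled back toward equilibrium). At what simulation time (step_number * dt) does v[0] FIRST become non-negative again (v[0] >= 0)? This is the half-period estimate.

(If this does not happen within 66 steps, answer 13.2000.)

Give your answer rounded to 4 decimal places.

Answer: 3.8000

Derivation:
Step 0: x=[4.0000] v=[0.0000]
Step 1: x=[3.9457] v=[-0.2714]
Step 2: x=[3.8387] v=[-0.5351]
Step 3: x=[3.6820] v=[-0.7835]
Step 4: x=[3.4801] v=[-1.0095]
Step 5: x=[3.2388] v=[-1.2067]
Step 6: x=[2.9649] v=[-1.3694]
Step 7: x=[2.6663] v=[-1.4930]
Step 8: x=[2.3515] v=[-1.5739]
Step 9: x=[2.0295] v=[-1.6098]
Step 10: x=[1.7096] v=[-1.5997]
Step 11: x=[1.4008] v=[-1.5439]
Step 12: x=[1.1120] v=[-1.4440]
Step 13: x=[0.8514] v=[-1.3029]
Step 14: x=[0.6265] v=[-1.1245]
Step 15: x=[0.4437] v=[-0.9140]
Step 16: x=[0.3082] v=[-0.6774]
Step 17: x=[0.2239] v=[-0.4214]
Step 18: x=[0.1932] v=[-0.1534]
Step 19: x=[0.2170] v=[0.1190]
First v>=0 after going negative at step 19, time=3.8000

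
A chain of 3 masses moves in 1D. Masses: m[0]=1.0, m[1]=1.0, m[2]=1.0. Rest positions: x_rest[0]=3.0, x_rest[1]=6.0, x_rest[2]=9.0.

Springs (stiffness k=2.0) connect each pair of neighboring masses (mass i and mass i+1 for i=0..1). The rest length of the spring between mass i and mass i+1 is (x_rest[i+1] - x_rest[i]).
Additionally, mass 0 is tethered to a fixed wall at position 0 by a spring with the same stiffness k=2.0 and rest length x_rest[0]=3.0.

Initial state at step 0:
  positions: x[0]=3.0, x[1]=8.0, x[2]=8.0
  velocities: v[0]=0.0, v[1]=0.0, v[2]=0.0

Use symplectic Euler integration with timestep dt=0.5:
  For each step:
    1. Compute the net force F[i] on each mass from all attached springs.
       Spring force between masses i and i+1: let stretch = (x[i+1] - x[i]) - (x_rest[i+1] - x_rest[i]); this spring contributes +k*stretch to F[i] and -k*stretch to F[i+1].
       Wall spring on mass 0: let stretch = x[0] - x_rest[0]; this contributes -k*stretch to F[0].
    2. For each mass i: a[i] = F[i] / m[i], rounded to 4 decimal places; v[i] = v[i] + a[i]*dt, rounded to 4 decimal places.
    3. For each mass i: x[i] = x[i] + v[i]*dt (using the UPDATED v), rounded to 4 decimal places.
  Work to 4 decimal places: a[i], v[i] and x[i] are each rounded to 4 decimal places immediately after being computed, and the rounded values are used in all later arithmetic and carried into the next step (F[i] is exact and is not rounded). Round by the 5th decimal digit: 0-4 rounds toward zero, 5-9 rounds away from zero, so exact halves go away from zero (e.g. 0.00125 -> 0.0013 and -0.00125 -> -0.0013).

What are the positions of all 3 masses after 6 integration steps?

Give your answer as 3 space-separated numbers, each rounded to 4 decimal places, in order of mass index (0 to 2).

Answer: 5.1407 4.7500 8.7657

Derivation:
Step 0: x=[3.0000 8.0000 8.0000] v=[0.0000 0.0000 0.0000]
Step 1: x=[4.0000 5.5000 9.5000] v=[2.0000 -5.0000 3.0000]
Step 2: x=[3.7500 4.2500 10.5000] v=[-0.5000 -2.5000 2.0000]
Step 3: x=[1.8750 5.8750 9.8750] v=[-3.7500 3.2500 -1.2500]
Step 4: x=[1.0625 7.5000 8.7500] v=[-1.6250 3.2500 -2.2500]
Step 5: x=[2.9375 6.5313 8.5000] v=[3.7500 -1.9375 -0.5000]
Step 6: x=[5.1407 4.7500 8.7657] v=[4.4063 -3.5626 0.5313]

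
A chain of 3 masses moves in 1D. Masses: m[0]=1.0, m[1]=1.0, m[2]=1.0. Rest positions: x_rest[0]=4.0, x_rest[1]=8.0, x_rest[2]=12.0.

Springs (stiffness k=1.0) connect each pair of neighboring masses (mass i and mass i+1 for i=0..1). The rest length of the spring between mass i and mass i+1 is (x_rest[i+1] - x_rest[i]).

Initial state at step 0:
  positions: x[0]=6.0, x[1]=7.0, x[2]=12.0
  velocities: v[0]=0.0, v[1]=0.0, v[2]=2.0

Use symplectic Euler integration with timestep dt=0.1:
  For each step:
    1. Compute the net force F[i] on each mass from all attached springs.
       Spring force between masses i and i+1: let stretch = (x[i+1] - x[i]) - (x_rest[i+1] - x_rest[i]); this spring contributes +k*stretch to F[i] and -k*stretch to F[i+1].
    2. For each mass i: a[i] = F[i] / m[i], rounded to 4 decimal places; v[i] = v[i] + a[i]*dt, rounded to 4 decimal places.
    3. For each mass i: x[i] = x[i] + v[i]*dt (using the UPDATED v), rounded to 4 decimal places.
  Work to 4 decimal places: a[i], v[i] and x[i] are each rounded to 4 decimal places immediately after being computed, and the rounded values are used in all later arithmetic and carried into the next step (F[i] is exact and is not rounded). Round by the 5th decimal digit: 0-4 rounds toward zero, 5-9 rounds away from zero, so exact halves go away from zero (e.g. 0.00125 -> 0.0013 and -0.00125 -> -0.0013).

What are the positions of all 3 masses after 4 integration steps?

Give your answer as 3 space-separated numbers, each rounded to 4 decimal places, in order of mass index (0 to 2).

Step 0: x=[6.0000 7.0000 12.0000] v=[0.0000 0.0000 2.0000]
Step 1: x=[5.9700 7.0400 12.1900] v=[-0.3000 0.4000 1.9000]
Step 2: x=[5.9107 7.1208 12.3685] v=[-0.5930 0.8080 1.7850]
Step 3: x=[5.8235 7.2420 12.5345] v=[-0.8720 1.2118 1.6602]
Step 4: x=[5.7105 7.4019 12.6876] v=[-1.1302 1.5992 1.5310]

Answer: 5.7105 7.4019 12.6876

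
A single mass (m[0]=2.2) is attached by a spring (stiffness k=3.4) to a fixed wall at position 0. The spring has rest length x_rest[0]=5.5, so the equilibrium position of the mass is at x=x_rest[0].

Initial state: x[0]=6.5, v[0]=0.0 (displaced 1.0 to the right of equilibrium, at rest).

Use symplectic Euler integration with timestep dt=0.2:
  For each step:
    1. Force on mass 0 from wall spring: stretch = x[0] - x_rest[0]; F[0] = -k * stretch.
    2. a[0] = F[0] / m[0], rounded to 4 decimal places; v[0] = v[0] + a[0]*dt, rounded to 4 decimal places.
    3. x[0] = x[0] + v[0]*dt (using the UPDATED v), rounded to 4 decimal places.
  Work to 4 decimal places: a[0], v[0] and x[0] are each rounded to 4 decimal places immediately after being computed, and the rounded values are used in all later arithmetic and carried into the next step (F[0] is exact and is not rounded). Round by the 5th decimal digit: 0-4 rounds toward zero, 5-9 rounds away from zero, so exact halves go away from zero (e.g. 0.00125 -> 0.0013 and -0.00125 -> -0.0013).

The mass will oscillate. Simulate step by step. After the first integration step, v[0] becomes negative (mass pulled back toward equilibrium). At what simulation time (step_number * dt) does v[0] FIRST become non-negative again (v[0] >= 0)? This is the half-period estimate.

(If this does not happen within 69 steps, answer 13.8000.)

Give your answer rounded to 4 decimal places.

Step 0: x=[6.5000] v=[0.0000]
Step 1: x=[6.4382] v=[-0.3091]
Step 2: x=[6.3184] v=[-0.5991]
Step 3: x=[6.1480] v=[-0.8521]
Step 4: x=[5.9375] v=[-1.0524]
Step 5: x=[5.7000] v=[-1.1876]
Step 6: x=[5.4501] v=[-1.2494]
Step 7: x=[5.2033] v=[-1.2340]
Step 8: x=[4.9748] v=[-1.1423]
Step 9: x=[4.7788] v=[-0.9800]
Step 10: x=[4.6274] v=[-0.7571]
Step 11: x=[4.5299] v=[-0.4874]
Step 12: x=[4.4924] v=[-0.1876]
Step 13: x=[4.5172] v=[0.1238]
First v>=0 after going negative at step 13, time=2.6000

Answer: 2.6000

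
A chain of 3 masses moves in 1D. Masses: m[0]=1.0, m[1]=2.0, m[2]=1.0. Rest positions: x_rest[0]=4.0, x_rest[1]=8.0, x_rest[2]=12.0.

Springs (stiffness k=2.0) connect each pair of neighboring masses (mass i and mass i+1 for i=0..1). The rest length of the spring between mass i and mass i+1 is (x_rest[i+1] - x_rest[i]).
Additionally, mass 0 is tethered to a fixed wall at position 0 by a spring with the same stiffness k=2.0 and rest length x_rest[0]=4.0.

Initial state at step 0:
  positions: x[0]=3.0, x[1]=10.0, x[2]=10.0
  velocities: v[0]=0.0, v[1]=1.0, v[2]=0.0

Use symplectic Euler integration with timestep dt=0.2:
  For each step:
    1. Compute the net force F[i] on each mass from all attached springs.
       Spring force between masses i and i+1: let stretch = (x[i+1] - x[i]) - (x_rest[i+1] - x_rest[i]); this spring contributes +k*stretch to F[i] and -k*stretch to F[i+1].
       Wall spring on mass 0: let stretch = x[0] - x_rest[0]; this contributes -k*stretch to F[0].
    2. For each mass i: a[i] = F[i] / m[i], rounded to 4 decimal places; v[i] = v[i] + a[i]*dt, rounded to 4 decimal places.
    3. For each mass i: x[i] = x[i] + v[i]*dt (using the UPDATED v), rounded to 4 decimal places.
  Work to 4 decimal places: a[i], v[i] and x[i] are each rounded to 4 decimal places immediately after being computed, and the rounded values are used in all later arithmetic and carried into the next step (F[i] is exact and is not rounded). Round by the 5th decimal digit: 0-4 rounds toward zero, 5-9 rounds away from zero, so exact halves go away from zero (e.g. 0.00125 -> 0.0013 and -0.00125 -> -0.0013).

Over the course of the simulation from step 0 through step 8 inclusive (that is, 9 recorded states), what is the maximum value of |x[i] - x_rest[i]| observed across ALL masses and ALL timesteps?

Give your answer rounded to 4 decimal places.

Answer: 3.2224

Derivation:
Step 0: x=[3.0000 10.0000 10.0000] v=[0.0000 1.0000 0.0000]
Step 1: x=[3.3200 9.9200 10.3200] v=[1.6000 -0.4000 1.6000]
Step 2: x=[3.9024 9.5920 10.9280] v=[2.9120 -1.6400 3.0400]
Step 3: x=[4.6278 9.0899 11.7491] v=[3.6269 -2.5107 4.1056]
Step 4: x=[5.3399 8.5156 12.6775] v=[3.5606 -2.8713 4.6419]
Step 5: x=[5.8789 7.9808 13.5929] v=[2.6949 -2.6741 4.5771]
Step 6: x=[6.1157 7.5864 14.3794] v=[1.1841 -1.9721 3.9323]
Step 7: x=[5.9809 7.4049 14.9424] v=[-0.6739 -0.9076 2.8151]
Step 8: x=[5.4816 7.4679 15.2224] v=[-2.4967 0.3151 1.4001]
Max displacement = 3.2224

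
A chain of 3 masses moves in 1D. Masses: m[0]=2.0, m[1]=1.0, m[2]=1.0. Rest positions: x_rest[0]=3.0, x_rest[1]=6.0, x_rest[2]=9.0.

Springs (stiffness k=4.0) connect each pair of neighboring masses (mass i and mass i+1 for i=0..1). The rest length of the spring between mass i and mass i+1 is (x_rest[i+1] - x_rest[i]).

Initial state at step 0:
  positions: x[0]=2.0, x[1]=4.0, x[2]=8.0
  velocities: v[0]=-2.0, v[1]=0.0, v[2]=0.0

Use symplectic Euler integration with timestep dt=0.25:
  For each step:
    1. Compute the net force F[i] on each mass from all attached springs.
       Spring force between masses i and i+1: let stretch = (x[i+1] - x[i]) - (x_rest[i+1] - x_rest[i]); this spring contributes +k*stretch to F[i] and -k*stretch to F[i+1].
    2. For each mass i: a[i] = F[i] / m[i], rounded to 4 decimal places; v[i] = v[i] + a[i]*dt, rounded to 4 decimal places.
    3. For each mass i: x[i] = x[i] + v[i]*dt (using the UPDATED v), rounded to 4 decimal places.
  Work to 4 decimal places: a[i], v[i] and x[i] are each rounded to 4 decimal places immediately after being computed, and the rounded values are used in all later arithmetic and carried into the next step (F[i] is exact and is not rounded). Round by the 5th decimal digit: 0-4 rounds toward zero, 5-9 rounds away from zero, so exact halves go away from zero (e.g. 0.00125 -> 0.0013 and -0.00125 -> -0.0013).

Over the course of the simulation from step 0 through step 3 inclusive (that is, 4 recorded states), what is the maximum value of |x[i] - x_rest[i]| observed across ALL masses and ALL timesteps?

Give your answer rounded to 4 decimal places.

Answer: 2.6856

Derivation:
Step 0: x=[2.0000 4.0000 8.0000] v=[-2.0000 0.0000 0.0000]
Step 1: x=[1.3750 4.5000 7.7500] v=[-2.5000 2.0000 -1.0000]
Step 2: x=[0.7656 5.0313 7.4375] v=[-2.4375 2.1250 -1.2500]
Step 3: x=[0.3144 5.0977 7.2735] v=[-1.8047 0.2655 -0.6562]
Max displacement = 2.6856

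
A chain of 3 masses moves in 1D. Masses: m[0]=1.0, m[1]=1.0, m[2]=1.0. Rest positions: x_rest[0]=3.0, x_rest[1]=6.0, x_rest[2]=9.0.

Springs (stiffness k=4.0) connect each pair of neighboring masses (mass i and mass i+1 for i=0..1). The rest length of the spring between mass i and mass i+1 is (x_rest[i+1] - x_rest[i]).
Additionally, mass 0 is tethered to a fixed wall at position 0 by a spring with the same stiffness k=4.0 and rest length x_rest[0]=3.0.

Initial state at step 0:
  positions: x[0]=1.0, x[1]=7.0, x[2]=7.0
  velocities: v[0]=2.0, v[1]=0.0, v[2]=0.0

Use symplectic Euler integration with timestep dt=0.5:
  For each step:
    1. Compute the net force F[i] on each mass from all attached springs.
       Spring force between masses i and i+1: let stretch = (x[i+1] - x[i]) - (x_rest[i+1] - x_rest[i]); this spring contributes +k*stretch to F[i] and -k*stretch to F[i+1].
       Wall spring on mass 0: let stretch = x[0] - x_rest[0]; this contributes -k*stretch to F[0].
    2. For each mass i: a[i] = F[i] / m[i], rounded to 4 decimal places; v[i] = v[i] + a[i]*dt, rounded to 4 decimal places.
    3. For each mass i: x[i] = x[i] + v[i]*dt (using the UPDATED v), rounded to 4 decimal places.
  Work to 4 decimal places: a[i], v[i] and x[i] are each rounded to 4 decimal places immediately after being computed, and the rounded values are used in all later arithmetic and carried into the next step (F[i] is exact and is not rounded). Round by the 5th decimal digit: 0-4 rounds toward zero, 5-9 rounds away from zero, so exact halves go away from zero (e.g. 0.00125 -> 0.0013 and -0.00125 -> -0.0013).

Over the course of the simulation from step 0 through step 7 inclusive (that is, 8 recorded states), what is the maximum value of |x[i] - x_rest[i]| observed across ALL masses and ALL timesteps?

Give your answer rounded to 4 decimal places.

Step 0: x=[1.0000 7.0000 7.0000] v=[2.0000 0.0000 0.0000]
Step 1: x=[7.0000 1.0000 10.0000] v=[12.0000 -12.0000 6.0000]
Step 2: x=[0.0000 10.0000 7.0000] v=[-14.0000 18.0000 -6.0000]
Step 3: x=[3.0000 6.0000 10.0000] v=[6.0000 -8.0000 6.0000]
Step 4: x=[6.0000 3.0000 12.0000] v=[6.0000 -6.0000 4.0000]
Step 5: x=[0.0000 12.0000 8.0000] v=[-12.0000 18.0000 -8.0000]
Step 6: x=[6.0000 5.0000 11.0000] v=[12.0000 -14.0000 6.0000]
Step 7: x=[5.0000 5.0000 11.0000] v=[-2.0000 0.0000 0.0000]
Max displacement = 6.0000

Answer: 6.0000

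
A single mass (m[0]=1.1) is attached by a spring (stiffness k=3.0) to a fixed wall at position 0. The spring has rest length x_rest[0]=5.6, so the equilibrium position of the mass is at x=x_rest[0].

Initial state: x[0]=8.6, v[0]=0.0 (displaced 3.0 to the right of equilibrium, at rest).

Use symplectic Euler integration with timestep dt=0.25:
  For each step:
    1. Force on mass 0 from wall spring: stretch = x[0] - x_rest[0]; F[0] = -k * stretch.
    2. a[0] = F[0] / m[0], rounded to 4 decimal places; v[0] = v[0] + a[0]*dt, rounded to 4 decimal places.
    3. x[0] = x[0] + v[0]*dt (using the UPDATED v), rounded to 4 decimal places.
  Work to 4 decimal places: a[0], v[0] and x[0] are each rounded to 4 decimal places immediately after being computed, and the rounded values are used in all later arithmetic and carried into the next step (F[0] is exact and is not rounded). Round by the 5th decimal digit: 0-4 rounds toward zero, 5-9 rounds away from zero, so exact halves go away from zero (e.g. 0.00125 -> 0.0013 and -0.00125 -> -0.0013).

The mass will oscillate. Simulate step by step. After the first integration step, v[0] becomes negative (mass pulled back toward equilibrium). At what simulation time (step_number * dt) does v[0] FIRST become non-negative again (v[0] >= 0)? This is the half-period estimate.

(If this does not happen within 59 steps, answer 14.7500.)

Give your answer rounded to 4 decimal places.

Answer: 2.0000

Derivation:
Step 0: x=[8.6000] v=[0.0000]
Step 1: x=[8.0886] v=[-2.0455]
Step 2: x=[7.1530] v=[-3.7423]
Step 3: x=[5.9527] v=[-4.8012]
Step 4: x=[4.6923] v=[-5.0417]
Step 5: x=[3.5866] v=[-4.4228]
Step 6: x=[2.8241] v=[-3.0500]
Step 7: x=[2.5348] v=[-1.1574]
Step 8: x=[2.7679] v=[0.9325]
First v>=0 after going negative at step 8, time=2.0000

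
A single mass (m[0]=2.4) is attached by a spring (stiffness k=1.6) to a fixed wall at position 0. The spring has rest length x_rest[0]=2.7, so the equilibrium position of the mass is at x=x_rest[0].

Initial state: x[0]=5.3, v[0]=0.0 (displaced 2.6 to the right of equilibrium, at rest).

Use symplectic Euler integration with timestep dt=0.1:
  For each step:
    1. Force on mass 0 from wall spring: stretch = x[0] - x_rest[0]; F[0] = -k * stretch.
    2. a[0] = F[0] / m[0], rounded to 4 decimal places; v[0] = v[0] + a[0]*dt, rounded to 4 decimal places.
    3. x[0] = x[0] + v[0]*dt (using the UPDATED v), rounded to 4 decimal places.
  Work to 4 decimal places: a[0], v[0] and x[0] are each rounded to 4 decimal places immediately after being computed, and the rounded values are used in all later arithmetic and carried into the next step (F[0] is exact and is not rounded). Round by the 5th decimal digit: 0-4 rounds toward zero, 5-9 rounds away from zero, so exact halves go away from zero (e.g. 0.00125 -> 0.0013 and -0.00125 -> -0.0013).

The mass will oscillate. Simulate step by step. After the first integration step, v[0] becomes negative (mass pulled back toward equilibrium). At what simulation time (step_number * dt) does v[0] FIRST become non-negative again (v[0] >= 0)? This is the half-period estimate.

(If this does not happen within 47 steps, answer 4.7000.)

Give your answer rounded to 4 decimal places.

Step 0: x=[5.3000] v=[0.0000]
Step 1: x=[5.2827] v=[-0.1733]
Step 2: x=[5.2482] v=[-0.3455]
Step 3: x=[5.1967] v=[-0.5154]
Step 4: x=[5.1285] v=[-0.6819]
Step 5: x=[5.0441] v=[-0.8438]
Step 6: x=[4.9441] v=[-1.0001]
Step 7: x=[4.8291] v=[-1.1497]
Step 8: x=[4.6999] v=[-1.2916]
Step 9: x=[4.5574] v=[-1.4249]
Step 10: x=[4.4025] v=[-1.5487]
Step 11: x=[4.2363] v=[-1.6622]
Step 12: x=[4.0598] v=[-1.7646]
Step 13: x=[3.8743] v=[-1.8553]
Step 14: x=[3.6809] v=[-1.9336]
Step 15: x=[3.4810] v=[-1.9990]
Step 16: x=[3.2759] v=[-2.0511]
Step 17: x=[3.0670] v=[-2.0895]
Step 18: x=[2.8556] v=[-2.1140]
Step 19: x=[2.6432] v=[-2.1244]
Step 20: x=[2.4311] v=[-2.1206]
Step 21: x=[2.2208] v=[-2.1027]
Step 22: x=[2.0137] v=[-2.0708]
Step 23: x=[1.8112] v=[-2.0251]
Step 24: x=[1.6146] v=[-1.9659]
Step 25: x=[1.4253] v=[-1.8935]
Step 26: x=[1.2445] v=[-1.8085]
Step 27: x=[1.0734] v=[-1.7115]
Step 28: x=[0.9131] v=[-1.6031]
Step 29: x=[0.7647] v=[-1.4840]
Step 30: x=[0.6292] v=[-1.3550]
Step 31: x=[0.5075] v=[-1.2170]
Step 32: x=[0.4004] v=[-1.0708]
Step 33: x=[0.3087] v=[-0.9175]
Step 34: x=[0.2329] v=[-0.7581]
Step 35: x=[0.1735] v=[-0.5936]
Step 36: x=[0.1310] v=[-0.4252]
Step 37: x=[0.1056] v=[-0.2539]
Step 38: x=[0.0975] v=[-0.0809]
Step 39: x=[0.1068] v=[0.0926]
First v>=0 after going negative at step 39, time=3.9000

Answer: 3.9000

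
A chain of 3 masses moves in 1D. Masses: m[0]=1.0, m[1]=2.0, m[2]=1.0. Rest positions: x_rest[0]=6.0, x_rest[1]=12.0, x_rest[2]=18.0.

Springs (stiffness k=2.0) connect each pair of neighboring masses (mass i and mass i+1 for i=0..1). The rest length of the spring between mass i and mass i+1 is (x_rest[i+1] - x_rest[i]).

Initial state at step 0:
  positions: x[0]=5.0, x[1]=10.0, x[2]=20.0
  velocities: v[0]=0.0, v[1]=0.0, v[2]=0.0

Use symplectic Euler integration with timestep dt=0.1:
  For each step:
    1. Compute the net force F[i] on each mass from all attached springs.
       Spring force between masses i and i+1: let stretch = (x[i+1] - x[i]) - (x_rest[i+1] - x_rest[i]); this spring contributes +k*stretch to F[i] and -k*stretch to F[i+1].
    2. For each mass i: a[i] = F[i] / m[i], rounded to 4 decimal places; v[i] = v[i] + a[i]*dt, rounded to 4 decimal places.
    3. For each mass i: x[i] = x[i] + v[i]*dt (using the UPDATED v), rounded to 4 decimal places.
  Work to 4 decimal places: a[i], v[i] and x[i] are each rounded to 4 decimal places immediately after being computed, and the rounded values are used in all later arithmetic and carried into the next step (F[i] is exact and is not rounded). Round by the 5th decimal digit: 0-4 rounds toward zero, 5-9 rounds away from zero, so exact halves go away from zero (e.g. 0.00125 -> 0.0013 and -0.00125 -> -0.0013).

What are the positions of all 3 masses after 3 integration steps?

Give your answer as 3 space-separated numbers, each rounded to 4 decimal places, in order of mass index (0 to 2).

Step 0: x=[5.0000 10.0000 20.0000] v=[0.0000 0.0000 0.0000]
Step 1: x=[4.9800 10.0500 19.9200] v=[-0.2000 0.5000 -0.8000]
Step 2: x=[4.9414 10.1480 19.7626] v=[-0.3860 0.9800 -1.5740]
Step 3: x=[4.8869 10.2901 19.5329] v=[-0.5447 1.4208 -2.2969]

Answer: 4.8869 10.2901 19.5329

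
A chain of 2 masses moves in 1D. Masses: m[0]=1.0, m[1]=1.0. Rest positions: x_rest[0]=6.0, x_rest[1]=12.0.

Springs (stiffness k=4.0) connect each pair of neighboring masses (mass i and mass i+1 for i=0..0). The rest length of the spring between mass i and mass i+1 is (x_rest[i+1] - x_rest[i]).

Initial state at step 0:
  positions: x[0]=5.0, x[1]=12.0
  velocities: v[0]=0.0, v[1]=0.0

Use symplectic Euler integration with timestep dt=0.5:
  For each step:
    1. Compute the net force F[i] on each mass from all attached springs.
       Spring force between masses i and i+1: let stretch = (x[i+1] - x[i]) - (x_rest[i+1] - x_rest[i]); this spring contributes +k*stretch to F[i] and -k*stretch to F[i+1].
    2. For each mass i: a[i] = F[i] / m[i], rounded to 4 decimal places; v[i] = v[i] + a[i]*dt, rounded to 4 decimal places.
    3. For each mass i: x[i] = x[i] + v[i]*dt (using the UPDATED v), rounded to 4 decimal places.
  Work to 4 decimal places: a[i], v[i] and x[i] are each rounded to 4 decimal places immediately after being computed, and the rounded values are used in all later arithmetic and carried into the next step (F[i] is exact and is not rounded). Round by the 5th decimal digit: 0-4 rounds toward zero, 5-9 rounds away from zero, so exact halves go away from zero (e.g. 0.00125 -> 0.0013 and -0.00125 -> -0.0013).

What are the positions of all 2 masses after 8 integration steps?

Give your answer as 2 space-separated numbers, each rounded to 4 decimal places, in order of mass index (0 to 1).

Answer: 5.0000 12.0000

Derivation:
Step 0: x=[5.0000 12.0000] v=[0.0000 0.0000]
Step 1: x=[6.0000 11.0000] v=[2.0000 -2.0000]
Step 2: x=[6.0000 11.0000] v=[0.0000 0.0000]
Step 3: x=[5.0000 12.0000] v=[-2.0000 2.0000]
Step 4: x=[5.0000 12.0000] v=[0.0000 0.0000]
Step 5: x=[6.0000 11.0000] v=[2.0000 -2.0000]
Step 6: x=[6.0000 11.0000] v=[0.0000 0.0000]
Step 7: x=[5.0000 12.0000] v=[-2.0000 2.0000]
Step 8: x=[5.0000 12.0000] v=[0.0000 0.0000]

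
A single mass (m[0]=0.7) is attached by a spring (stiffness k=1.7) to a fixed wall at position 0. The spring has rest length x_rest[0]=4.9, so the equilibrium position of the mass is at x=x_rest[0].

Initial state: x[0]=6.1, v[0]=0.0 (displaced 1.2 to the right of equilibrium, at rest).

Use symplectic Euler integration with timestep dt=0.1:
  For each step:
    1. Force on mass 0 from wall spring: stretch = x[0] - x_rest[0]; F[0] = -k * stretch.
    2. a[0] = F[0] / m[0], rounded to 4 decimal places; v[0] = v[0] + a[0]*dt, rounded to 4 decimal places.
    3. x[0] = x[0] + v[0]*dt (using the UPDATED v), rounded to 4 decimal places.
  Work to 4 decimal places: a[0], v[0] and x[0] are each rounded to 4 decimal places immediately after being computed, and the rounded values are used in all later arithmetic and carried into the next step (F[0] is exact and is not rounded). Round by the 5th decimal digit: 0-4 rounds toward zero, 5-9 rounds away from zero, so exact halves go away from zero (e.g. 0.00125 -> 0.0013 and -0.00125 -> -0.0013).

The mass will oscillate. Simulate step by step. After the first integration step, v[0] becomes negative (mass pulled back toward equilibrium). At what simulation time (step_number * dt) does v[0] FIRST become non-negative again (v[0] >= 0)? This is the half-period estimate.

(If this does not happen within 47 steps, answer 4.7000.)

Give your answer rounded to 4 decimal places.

Answer: 2.1000

Derivation:
Step 0: x=[6.1000] v=[0.0000]
Step 1: x=[6.0709] v=[-0.2914]
Step 2: x=[6.0133] v=[-0.5758]
Step 3: x=[5.9287] v=[-0.8462]
Step 4: x=[5.8191] v=[-1.0960]
Step 5: x=[5.6872] v=[-1.3192]
Step 6: x=[5.5362] v=[-1.5104]
Step 7: x=[5.3697] v=[-1.6649]
Step 8: x=[5.1918] v=[-1.7790]
Step 9: x=[5.0068] v=[-1.8499]
Step 10: x=[4.8192] v=[-1.8758]
Step 11: x=[4.6336] v=[-1.8562]
Step 12: x=[4.4545] v=[-1.7915]
Step 13: x=[4.2862] v=[-1.6833]
Step 14: x=[4.1328] v=[-1.5342]
Step 15: x=[3.9980] v=[-1.3479]
Step 16: x=[3.8851] v=[-1.1288]
Step 17: x=[3.7969] v=[-0.8823]
Step 18: x=[3.7355] v=[-0.6144]
Step 19: x=[3.7023] v=[-0.3316]
Step 20: x=[3.6982] v=[-0.0407]
Step 21: x=[3.7233] v=[0.2512]
First v>=0 after going negative at step 21, time=2.1000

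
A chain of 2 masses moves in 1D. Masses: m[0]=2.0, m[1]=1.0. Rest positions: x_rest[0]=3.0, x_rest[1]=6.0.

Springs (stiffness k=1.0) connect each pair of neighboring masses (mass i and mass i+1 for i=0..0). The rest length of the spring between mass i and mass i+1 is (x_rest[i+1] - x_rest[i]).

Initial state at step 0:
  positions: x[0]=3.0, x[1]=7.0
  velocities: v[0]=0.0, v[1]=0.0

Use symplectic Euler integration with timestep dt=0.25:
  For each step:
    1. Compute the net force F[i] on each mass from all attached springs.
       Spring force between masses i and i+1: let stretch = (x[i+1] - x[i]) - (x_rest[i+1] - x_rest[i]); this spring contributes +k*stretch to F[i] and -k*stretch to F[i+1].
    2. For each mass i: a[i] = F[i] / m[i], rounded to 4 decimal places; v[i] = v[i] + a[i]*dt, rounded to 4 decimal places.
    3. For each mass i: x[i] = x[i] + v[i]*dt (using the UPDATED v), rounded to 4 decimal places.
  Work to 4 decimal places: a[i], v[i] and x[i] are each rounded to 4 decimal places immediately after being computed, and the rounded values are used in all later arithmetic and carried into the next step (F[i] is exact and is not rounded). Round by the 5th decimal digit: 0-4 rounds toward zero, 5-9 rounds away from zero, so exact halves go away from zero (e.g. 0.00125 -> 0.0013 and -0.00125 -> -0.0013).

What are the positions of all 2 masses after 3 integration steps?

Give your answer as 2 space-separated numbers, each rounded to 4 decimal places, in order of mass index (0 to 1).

Answer: 3.1732 6.6538

Derivation:
Step 0: x=[3.0000 7.0000] v=[0.0000 0.0000]
Step 1: x=[3.0313 6.9375] v=[0.1250 -0.2500]
Step 2: x=[3.0909 6.8184] v=[0.2383 -0.4766]
Step 3: x=[3.1732 6.6538] v=[0.3293 -0.6585]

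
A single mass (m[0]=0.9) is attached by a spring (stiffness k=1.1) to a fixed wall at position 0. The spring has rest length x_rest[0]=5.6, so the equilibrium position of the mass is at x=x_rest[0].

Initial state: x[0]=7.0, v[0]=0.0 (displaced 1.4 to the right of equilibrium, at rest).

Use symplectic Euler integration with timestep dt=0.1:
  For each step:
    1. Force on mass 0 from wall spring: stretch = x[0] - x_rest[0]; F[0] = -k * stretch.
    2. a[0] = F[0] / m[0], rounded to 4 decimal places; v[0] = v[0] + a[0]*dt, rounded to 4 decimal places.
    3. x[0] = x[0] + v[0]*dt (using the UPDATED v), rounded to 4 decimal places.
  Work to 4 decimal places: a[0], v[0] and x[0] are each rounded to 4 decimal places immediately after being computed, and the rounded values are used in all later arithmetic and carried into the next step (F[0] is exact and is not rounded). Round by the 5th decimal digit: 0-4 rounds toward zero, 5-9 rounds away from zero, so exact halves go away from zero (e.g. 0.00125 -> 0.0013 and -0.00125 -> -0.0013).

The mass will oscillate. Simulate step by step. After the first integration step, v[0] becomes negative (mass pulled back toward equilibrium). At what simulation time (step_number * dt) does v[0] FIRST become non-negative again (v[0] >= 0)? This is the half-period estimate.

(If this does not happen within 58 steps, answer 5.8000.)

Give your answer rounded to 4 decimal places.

Answer: 2.9000

Derivation:
Step 0: x=[7.0000] v=[0.0000]
Step 1: x=[6.9829] v=[-0.1711]
Step 2: x=[6.9489] v=[-0.3401]
Step 3: x=[6.8984] v=[-0.5050]
Step 4: x=[6.8320] v=[-0.6637]
Step 5: x=[6.7506] v=[-0.8143]
Step 6: x=[6.6551] v=[-0.9549]
Step 7: x=[6.5467] v=[-1.0839]
Step 8: x=[6.4267] v=[-1.1996]
Step 9: x=[6.2966] v=[-1.3006]
Step 10: x=[6.1580] v=[-1.3857]
Step 11: x=[6.0126] v=[-1.4539]
Step 12: x=[5.8622] v=[-1.5043]
Step 13: x=[5.7086] v=[-1.5364]
Step 14: x=[5.5536] v=[-1.5497]
Step 15: x=[5.3992] v=[-1.5440]
Step 16: x=[5.2473] v=[-1.5195]
Step 17: x=[5.0997] v=[-1.4764]
Step 18: x=[4.9582] v=[-1.4153]
Step 19: x=[4.8245] v=[-1.3369]
Step 20: x=[4.7003] v=[-1.2421]
Step 21: x=[4.5871] v=[-1.1321]
Step 22: x=[4.4863] v=[-1.0083]
Step 23: x=[4.3991] v=[-0.8722]
Step 24: x=[4.3266] v=[-0.7254]
Step 25: x=[4.2696] v=[-0.5698]
Step 26: x=[4.2289] v=[-0.4072]
Step 27: x=[4.2049] v=[-0.2396]
Step 28: x=[4.1980] v=[-0.0691]
Step 29: x=[4.2082] v=[0.1023]
First v>=0 after going negative at step 29, time=2.9000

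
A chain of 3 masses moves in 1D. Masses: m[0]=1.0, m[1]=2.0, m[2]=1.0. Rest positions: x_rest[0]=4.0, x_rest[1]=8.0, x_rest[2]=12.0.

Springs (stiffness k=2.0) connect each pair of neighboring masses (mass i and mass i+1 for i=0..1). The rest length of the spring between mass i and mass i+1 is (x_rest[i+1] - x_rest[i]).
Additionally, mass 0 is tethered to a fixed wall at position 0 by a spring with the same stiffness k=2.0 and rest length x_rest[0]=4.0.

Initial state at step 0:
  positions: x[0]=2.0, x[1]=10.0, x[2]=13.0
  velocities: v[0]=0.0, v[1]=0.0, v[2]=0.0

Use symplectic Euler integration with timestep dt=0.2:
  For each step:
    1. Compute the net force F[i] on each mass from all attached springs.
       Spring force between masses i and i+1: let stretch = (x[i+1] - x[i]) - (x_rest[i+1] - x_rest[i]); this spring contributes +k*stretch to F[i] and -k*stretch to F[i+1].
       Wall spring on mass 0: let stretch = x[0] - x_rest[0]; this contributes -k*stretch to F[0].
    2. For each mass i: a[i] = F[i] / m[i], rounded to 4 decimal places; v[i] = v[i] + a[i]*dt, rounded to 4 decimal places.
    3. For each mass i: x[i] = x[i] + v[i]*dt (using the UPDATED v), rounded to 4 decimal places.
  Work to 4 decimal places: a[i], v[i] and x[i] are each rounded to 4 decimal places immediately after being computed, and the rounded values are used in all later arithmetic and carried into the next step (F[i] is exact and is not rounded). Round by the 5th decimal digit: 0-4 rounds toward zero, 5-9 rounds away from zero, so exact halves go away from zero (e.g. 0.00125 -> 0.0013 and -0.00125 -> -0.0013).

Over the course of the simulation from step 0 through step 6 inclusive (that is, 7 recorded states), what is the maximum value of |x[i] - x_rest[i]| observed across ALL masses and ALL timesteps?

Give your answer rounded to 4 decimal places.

Step 0: x=[2.0000 10.0000 13.0000] v=[0.0000 0.0000 0.0000]
Step 1: x=[2.4800 9.8000 13.0800] v=[2.4000 -1.0000 0.4000]
Step 2: x=[3.3472 9.4384 13.2176] v=[4.3360 -1.8080 0.6880]
Step 3: x=[4.4339 8.9843 13.3729] v=[5.4336 -2.2704 0.7763]
Step 4: x=[5.5299 8.5237 13.4971] v=[5.4802 -2.3028 0.6209]
Step 5: x=[6.4231 8.1423 13.5434] v=[4.4658 -1.9069 0.2315]
Step 6: x=[6.9399 7.9082 13.4776] v=[2.5842 -1.1705 -0.3289]
Max displacement = 2.9399

Answer: 2.9399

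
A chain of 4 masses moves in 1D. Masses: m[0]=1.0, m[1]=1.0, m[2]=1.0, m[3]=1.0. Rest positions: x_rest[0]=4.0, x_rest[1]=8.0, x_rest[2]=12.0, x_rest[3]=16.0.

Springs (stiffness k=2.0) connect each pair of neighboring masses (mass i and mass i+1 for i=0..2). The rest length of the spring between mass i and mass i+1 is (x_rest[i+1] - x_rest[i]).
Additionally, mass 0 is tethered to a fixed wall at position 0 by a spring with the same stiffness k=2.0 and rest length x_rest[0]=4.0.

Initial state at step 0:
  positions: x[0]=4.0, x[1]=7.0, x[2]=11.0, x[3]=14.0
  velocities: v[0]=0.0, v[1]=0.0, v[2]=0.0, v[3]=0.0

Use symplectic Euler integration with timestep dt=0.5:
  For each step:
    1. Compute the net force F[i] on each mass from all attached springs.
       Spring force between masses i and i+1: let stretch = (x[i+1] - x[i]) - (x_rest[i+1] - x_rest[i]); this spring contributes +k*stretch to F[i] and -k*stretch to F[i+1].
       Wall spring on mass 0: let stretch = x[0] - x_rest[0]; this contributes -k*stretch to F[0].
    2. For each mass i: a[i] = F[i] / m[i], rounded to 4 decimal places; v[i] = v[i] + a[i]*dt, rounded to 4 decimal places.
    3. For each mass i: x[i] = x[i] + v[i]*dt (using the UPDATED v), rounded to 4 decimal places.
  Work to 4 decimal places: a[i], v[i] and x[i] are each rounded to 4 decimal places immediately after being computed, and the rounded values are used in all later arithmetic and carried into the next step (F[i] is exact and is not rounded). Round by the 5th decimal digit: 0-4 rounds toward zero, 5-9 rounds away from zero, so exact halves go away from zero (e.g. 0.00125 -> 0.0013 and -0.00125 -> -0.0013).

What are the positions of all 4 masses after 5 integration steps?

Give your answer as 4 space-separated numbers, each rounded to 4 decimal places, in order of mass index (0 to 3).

Step 0: x=[4.0000 7.0000 11.0000 14.0000] v=[0.0000 0.0000 0.0000 0.0000]
Step 1: x=[3.5000 7.5000 10.5000 14.5000] v=[-1.0000 1.0000 -1.0000 1.0000]
Step 2: x=[3.2500 7.5000 10.5000 15.0000] v=[-0.5000 0.0000 0.0000 1.0000]
Step 3: x=[3.5000 6.8750 11.2500 15.2500] v=[0.5000 -1.2500 1.5000 0.5000]
Step 4: x=[3.6875 6.7500 11.8125 15.5000] v=[0.3750 -0.2500 1.1250 0.5000]
Step 5: x=[3.5625 7.6250 11.6875 15.9063] v=[-0.2500 1.7500 -0.2500 0.8125]

Answer: 3.5625 7.6250 11.6875 15.9063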